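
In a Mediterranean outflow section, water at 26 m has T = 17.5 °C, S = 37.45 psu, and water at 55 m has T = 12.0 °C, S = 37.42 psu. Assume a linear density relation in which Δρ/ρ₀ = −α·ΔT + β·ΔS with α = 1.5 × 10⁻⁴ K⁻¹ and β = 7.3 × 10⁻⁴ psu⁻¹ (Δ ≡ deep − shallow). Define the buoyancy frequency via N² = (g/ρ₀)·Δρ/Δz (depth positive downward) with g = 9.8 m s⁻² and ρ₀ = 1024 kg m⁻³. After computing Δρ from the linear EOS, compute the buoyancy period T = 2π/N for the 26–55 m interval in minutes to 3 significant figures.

6.36 min

ΔT = -5.5 K, ΔS = -0.03 psu (deep − shallow).
Δρ/ρ₀ = −αΔT + βΔS = 8.25 × 10⁻⁴ − 2.19 × 10⁻⁵ = 8.031 × 10⁻⁴, so Δρ ≈ 0.8224 kg m⁻³.
N² = (g/ρ₀)·Δρ/Δz = g·(Δρ/ρ₀)/Δz = 9.8 × 8.031 × 10⁻⁴ / 29 = 2.7139 × 10⁻⁴ s⁻².
N = √(2.7139 × 10⁻⁴) = 0.016474 rad s⁻¹ → T = 2π/N = 381.40 s = 6.3567 min ≈ 6.36 min.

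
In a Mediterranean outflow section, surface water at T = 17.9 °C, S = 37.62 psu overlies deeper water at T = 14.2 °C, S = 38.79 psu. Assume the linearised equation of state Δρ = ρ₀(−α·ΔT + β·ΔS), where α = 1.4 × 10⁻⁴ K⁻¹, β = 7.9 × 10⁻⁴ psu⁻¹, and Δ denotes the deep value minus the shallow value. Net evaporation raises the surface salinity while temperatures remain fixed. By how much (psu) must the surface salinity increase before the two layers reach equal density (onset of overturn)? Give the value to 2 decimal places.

Neutral buoyancy requires −α(T_deep − T_surf) + β(S_deep − S_surf′) = 0.
S_surf′ = S_deep − (α/β)·ΔT = 38.79 − (1.4 × 10⁻⁴/7.9 × 10⁻⁴)·(-3.7) = 39.4457 psu.
Increase required: 39.4457 − 37.62 = 1.8257 psu.

1.83 psu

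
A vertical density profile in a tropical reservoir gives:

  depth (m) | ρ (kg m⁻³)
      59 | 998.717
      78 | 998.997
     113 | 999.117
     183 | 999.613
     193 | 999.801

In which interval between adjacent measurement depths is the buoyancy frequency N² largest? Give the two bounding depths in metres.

Compute the density gradient over each adjacent pair:
  59–78 m: Δρ/Δz = 0.280/19 = 0.015 kg m⁻⁴
  78–113 m: Δρ/Δz = 0.120/35 = 3.4 × 10⁻³ kg m⁻⁴
  113–183 m: Δρ/Δz = 0.496/70 = 7.1 × 10⁻³ kg m⁻⁴
  183–193 m: Δρ/Δz = 0.188/10 = 0.019 kg m⁻⁴
The largest gradient is in the 183–193 m interval — the pycnocline.

183–193 m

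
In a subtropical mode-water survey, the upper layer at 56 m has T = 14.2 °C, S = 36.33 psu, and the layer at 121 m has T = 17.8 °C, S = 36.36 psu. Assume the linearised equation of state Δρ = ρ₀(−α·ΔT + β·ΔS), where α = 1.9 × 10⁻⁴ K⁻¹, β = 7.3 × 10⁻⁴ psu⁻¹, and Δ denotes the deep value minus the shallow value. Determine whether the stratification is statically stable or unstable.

unstable

ΔT = 17.8 − 14.2 = +3.6 K and ΔS = 36.36 − 36.33 = +0.03 psu (deep − shallow).
−αΔT = -6.84 × 10⁻⁴; βΔS = 2.19 × 10⁻⁵; sum Δρ/ρ₀ = -6.621 × 10⁻⁴.
Δρ/ρ₀ < 0, so Δρ < 0: deeper water is lighter → statically unstable; the column would overturn.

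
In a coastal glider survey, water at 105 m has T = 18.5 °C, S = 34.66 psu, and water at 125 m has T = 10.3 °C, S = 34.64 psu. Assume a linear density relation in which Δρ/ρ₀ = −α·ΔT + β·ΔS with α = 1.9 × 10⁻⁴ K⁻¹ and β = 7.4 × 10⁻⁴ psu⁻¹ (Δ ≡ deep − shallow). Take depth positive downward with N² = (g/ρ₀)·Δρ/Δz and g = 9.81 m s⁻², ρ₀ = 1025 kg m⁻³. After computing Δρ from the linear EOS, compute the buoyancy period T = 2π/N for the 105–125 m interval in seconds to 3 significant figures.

228 s

ΔT = -8.2 K, ΔS = -0.02 psu (deep − shallow).
Δρ/ρ₀ = −αΔT + βΔS = 1.558 × 10⁻³ − 1.48 × 10⁻⁵ = 1.5432 × 10⁻³, so Δρ ≈ 1.582 kg m⁻³.
N² = (g/ρ₀)·Δρ/Δz = g·(Δρ/ρ₀)/Δz = 9.81 × 1.5432 × 10⁻³ / 20 = 7.5694 × 10⁻⁴ s⁻².
N = √(7.5694 × 10⁻⁴) = 0.027513 rad s⁻¹ → T = 2π/N = 228.37 s ≈ 228 s.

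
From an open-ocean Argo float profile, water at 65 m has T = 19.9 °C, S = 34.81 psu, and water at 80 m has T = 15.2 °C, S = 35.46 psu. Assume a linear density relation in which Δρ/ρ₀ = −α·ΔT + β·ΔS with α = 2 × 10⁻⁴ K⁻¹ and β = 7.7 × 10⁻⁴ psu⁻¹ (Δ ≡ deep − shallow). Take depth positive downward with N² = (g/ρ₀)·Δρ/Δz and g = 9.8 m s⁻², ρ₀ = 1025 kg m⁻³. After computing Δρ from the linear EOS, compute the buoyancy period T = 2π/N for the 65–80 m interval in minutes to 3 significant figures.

3.41 min

ΔT = -4.7 K, ΔS = +0.65 psu (deep − shallow).
Δρ/ρ₀ = −αΔT + βΔS = 9.40 × 10⁻⁴ + 5.005 × 10⁻⁴ = 1.4405 × 10⁻³, so Δρ ≈ 1.477 kg m⁻³.
N² = (g/ρ₀)·Δρ/Δz = g·(Δρ/ρ₀)/Δz = 9.8 × 1.4405 × 10⁻³ / 15 = 9.4113 × 10⁻⁴ s⁻².
N = √(9.4113 × 10⁻⁴) = 0.030678 rad s⁻¹ → T = 2π/N = 204.81 s = 3.4135 min ≈ 3.41 min.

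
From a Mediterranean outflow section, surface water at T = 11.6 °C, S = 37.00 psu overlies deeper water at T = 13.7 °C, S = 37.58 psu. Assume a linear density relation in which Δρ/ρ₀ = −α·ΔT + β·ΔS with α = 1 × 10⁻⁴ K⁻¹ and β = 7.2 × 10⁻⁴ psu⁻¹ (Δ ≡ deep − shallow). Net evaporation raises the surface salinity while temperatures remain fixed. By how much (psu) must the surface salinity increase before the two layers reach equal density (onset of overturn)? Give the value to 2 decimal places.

0.29 psu

Neutral buoyancy requires −α(T_deep − T_surf) + β(S_deep − S_surf′) = 0.
S_surf′ = S_deep − (α/β)·ΔT = 37.58 − (1 × 10⁻⁴/7.2 × 10⁻⁴)·(+2.1) = 37.2883 psu.
Increase required: 37.2883 − 37.00 = 0.2883 psu.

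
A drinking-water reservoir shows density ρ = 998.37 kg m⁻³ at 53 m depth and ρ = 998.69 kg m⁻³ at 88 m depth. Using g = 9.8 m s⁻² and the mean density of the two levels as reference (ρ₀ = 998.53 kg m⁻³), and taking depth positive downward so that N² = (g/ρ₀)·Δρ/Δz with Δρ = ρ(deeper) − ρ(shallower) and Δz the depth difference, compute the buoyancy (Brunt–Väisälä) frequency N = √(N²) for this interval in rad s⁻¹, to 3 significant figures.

Δρ = 998.69 − 998.37 = 0.32 kg m⁻³ over Δz = 88 − 53 = 35 m.
N² = (9.8/998.53) × (0.32/35) = 8.9732 × 10⁻⁵ s⁻².
N = √(8.9732 × 10⁻⁵) = 9.4727 × 10⁻³ rad s⁻¹ ≈ 9.47 × 10⁻³ rad s⁻¹.

9.47 × 10⁻³ rad s⁻¹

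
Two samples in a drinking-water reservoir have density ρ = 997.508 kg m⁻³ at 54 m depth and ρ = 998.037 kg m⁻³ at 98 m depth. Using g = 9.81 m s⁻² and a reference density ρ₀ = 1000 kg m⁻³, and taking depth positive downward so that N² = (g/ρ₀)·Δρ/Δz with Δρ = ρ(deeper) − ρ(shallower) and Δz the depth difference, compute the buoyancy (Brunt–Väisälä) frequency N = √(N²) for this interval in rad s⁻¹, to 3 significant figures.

Δρ = 998.037 − 997.508 = 0.529 kg m⁻³ over Δz = 98 − 54 = 44 m.
N² = (9.81/1000) × (0.529/44) = 1.1794 × 10⁻⁴ s⁻².
N = √(1.1794 × 10⁻⁴) = 0.010860 rad s⁻¹ ≈ 0.0109 rad s⁻¹.

0.0109 rad s⁻¹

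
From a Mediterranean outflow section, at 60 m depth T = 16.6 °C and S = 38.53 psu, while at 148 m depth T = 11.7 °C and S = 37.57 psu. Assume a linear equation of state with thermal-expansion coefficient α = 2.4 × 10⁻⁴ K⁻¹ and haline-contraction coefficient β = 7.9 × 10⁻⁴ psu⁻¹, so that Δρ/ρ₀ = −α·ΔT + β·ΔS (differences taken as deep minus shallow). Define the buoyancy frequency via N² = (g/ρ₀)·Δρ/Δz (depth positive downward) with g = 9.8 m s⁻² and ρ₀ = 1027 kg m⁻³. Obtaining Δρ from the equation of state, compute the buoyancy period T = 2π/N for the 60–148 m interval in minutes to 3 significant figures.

ΔT = -4.9 K, ΔS = -0.96 psu (deep − shallow).
Δρ/ρ₀ = −αΔT + βΔS = 1.176 × 10⁻³ − 7.584 × 10⁻⁴ = 4.176 × 10⁻⁴, so Δρ ≈ 0.4289 kg m⁻³.
N² = (g/ρ₀)·Δρ/Δz = g·(Δρ/ρ₀)/Δz = 9.8 × 4.176 × 10⁻⁴ / 88 = 4.6505 × 10⁻⁵ s⁻².
N = √(4.6505 × 10⁻⁵) = 6.8195 × 10⁻³ rad s⁻¹ → T = 2π/N = 921.36 s = 15.356 min ≈ 15.4 min.

15.4 min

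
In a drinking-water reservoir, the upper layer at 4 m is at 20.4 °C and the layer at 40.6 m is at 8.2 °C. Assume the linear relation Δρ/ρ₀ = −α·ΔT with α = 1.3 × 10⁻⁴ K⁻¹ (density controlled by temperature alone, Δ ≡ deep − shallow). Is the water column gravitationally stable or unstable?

stable

ΔT = 8.2 − 20.4 = -12.2 K, so Δρ/ρ₀ = −αΔT = 1.586 × 10⁻³.
Δρ/ρ₀ > 0, so Δρ > 0: deeper water is denser → statically stable.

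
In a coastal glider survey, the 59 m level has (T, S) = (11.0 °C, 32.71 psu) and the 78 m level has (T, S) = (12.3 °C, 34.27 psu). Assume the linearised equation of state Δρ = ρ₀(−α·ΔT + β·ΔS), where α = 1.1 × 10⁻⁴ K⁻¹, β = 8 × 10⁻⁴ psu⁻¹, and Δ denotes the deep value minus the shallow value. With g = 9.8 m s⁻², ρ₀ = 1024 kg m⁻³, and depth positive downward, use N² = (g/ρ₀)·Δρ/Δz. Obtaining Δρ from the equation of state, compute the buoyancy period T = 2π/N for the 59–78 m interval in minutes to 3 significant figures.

ΔT = +1.3 K, ΔS = +1.56 psu (deep − shallow).
Δρ/ρ₀ = −αΔT + βΔS = -1.43 × 10⁻⁴ + 1.248 × 10⁻³ = 1.105 × 10⁻³, so Δρ ≈ 1.132 kg m⁻³.
N² = (g/ρ₀)·Δρ/Δz = g·(Δρ/ρ₀)/Δz = 9.8 × 1.105 × 10⁻³ / 19 = 5.6995 × 10⁻⁴ s⁻².
N = √(5.6995 × 10⁻⁴) = 0.023874 rad s⁻¹ → T = 2π/N = 263.18 s = 4.3863 min ≈ 4.39 min.

4.39 min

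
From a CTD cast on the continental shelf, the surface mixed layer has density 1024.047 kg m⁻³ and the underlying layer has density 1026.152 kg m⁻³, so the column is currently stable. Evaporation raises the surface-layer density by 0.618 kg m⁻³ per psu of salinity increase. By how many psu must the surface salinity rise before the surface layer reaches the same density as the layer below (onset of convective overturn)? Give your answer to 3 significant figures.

3.41 psu

Density deficit of the surface layer: 1026.152 − 1024.047 = 2.105 kg m⁻³.
Required change = 2.105 / 0.618 = 3.41 psu.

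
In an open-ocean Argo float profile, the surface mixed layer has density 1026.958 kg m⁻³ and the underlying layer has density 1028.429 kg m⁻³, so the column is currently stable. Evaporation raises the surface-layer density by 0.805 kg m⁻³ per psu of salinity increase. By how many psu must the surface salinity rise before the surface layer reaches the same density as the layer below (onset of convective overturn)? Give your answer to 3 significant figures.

1.83 psu

Density deficit of the surface layer: 1028.429 − 1026.958 = 1.471 kg m⁻³.
Required change = 1.471 / 0.805 = 1.83 psu.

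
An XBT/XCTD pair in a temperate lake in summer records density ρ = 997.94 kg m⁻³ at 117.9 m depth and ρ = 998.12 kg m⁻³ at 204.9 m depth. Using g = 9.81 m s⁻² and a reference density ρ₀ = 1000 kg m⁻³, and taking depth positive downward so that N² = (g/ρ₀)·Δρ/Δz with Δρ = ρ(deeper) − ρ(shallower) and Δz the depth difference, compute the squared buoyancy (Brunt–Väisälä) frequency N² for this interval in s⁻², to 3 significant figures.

Δρ = 998.12 − 997.94 = 0.18 kg m⁻³ over Δz = 204.9 − 117.9 = 87 m.
N² = (9.81/1000) × (0.18/87) = 2.0297 × 10⁻⁵ s⁻² ≈ 2.03 × 10⁻⁵ s⁻².

2.03 × 10⁻⁵ s⁻²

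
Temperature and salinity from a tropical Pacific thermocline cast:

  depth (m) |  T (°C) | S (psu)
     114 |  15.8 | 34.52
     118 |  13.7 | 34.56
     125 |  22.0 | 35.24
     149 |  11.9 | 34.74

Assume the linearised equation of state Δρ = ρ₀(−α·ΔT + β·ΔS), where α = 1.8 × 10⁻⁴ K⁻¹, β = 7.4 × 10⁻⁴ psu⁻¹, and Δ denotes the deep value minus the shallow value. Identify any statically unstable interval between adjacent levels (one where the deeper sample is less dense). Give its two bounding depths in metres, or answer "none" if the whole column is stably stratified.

Evaluate Δρ/ρ₀ = −αΔT + βΔS across each adjacent pair:
  114–118 m: −αΔT+βΔS = −(1.8 × 10⁻⁴)(-2.1)+(7.4 × 10⁻⁴)(+0.04) = 4.1 × 10⁻⁴ → stable
  118–125 m: −αΔT+βΔS = −(1.8 × 10⁻⁴)(+8.3)+(7.4 × 10⁻⁴)(+0.68) = -9.9 × 10⁻⁴ → UNSTABLE
  125–149 m: −αΔT+βΔS = −(1.8 × 10⁻⁴)(-10.1)+(7.4 × 10⁻⁴)(-0.50) = 1.4 × 10⁻³ → stable
The 118–125 m interval has Δρ < 0: lighter water underlies denser water.

118–125 m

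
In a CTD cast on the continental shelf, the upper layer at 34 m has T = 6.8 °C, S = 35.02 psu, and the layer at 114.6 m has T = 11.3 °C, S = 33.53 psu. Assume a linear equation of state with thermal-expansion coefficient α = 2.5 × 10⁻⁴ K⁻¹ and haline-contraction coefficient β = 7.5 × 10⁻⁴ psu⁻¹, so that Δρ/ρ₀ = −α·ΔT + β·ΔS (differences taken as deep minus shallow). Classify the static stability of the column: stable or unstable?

unstable

ΔT = 11.3 − 6.8 = +4.5 K and ΔS = 33.53 − 35.02 = -1.49 psu (deep − shallow).
−αΔT = -1.125 × 10⁻³; βΔS = -1.1175 × 10⁻³; sum Δρ/ρ₀ = -2.2425 × 10⁻³.
Δρ/ρ₀ < 0, so Δρ < 0: deeper water is lighter → statically unstable; the column would overturn.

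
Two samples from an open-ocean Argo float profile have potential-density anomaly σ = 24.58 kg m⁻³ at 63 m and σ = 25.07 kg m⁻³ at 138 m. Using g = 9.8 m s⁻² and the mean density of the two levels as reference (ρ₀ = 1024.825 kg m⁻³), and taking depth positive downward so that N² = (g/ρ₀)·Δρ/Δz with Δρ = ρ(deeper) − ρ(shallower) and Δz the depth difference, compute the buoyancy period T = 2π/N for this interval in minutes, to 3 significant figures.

Δρ = 1025.07 − 1024.58 = 0.49 kg m⁻³ over Δz = 138 − 63 = 75 m.
N² = (9.8/1024.825) × (0.49/75) = 6.2476 × 10⁻⁵ s⁻².
N = √(6.2476 × 10⁻⁵) = 7.9042 × 10⁻³ rad s⁻¹, so T = 2π/N = 794.92 s = 13.249 min ≈ 13.2 min.

13.2 min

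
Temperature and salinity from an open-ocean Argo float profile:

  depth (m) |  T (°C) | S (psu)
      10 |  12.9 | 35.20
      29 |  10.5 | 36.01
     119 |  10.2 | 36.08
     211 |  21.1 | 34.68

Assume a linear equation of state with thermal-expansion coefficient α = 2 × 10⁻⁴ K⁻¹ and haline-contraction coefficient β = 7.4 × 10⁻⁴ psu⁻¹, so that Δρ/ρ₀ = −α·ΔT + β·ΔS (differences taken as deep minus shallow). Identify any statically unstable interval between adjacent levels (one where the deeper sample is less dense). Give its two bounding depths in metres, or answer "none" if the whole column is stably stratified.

Evaluate Δρ/ρ₀ = −αΔT + βΔS across each adjacent pair:
  10–29 m: −αΔT+βΔS = −(2 × 10⁻⁴)(-2.4)+(7.4 × 10⁻⁴)(+0.81) = 1.1 × 10⁻³ → stable
  29–119 m: −αΔT+βΔS = −(2 × 10⁻⁴)(-0.3)+(7.4 × 10⁻⁴)(+0.07) = 1.1 × 10⁻⁴ → stable
  119–211 m: −αΔT+βΔS = −(2 × 10⁻⁴)(+10.9)+(7.4 × 10⁻⁴)(-1.40) = -3.2 × 10⁻³ → UNSTABLE
The 119–211 m interval has Δρ < 0: lighter water underlies denser water.

119–211 m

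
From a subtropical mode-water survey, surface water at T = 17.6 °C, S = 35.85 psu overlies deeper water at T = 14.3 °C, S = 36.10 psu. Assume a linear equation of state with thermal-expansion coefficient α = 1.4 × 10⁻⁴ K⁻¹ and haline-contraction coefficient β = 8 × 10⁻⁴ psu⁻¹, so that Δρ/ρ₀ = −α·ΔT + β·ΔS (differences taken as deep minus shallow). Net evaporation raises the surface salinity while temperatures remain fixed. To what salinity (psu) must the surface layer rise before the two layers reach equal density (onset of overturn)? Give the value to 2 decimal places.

36.68 psu

Neutral buoyancy requires −α(T_deep − T_surf) + β(S_deep − S_surf′) = 0.
S_surf′ = S_deep − (α/β)·ΔT = 36.10 − (1.4 × 10⁻⁴/8 × 10⁻⁴)·(-3.3) = 36.6775 psu.
Increase required: 36.6775 − 35.85 = 0.8275 psu.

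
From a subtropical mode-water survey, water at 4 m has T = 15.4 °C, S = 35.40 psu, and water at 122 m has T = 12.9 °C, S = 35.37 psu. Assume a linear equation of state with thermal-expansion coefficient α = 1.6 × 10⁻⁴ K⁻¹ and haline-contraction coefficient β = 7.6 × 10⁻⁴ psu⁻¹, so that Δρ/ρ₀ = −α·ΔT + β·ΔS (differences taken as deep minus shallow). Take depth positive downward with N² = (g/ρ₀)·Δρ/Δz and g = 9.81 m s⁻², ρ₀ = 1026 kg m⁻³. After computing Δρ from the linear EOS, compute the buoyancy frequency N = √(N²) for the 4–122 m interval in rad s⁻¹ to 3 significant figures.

ΔT = -2.5 K, ΔS = -0.03 psu (deep − shallow).
Δρ/ρ₀ = −αΔT + βΔS = 4.00 × 10⁻⁴ − 2.28 × 10⁻⁵ = 3.772 × 10⁻⁴, so Δρ ≈ 0.3870 kg m⁻³.
N² = (g/ρ₀)·Δρ/Δz = g·(Δρ/ρ₀)/Δz = 9.81 × 3.772 × 10⁻⁴ / 118 = 3.1359 × 10⁻⁵ s⁻².
N = √(3.1359 × 10⁻⁵) = 5.5999 × 10⁻³ rad s⁻¹ ≈ 5.60 × 10⁻³ rad s⁻¹.

5.60 × 10⁻³ rad s⁻¹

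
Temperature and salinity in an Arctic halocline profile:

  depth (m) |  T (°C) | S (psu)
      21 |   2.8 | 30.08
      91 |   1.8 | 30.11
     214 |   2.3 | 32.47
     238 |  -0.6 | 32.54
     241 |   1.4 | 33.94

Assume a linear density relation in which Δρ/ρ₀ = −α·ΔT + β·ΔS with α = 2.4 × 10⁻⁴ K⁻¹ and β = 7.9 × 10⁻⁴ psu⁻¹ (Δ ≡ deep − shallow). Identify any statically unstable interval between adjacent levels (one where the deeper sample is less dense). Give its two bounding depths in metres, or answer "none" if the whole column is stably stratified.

none

Evaluate Δρ/ρ₀ = −αΔT + βΔS across each adjacent pair:
  21–91 m: −αΔT+βΔS = −(2.4 × 10⁻⁴)(-1.0)+(7.9 × 10⁻⁴)(+0.03) = 2.6 × 10⁻⁴ → stable
  91–214 m: −αΔT+βΔS = −(2.4 × 10⁻⁴)(+0.5)+(7.9 × 10⁻⁴)(+2.36) = 1.7 × 10⁻³ → stable
  214–238 m: −αΔT+βΔS = −(2.4 × 10⁻⁴)(-2.9)+(7.9 × 10⁻⁴)(+0.07) = 7.5 × 10⁻⁴ → stable
  238–241 m: −αΔT+βΔS = −(2.4 × 10⁻⁴)(+2.0)+(7.9 × 10⁻⁴)(+1.40) = 6.3 × 10⁻⁴ → stable
Every interval has Δρ > 0: the column is stably stratified throughout.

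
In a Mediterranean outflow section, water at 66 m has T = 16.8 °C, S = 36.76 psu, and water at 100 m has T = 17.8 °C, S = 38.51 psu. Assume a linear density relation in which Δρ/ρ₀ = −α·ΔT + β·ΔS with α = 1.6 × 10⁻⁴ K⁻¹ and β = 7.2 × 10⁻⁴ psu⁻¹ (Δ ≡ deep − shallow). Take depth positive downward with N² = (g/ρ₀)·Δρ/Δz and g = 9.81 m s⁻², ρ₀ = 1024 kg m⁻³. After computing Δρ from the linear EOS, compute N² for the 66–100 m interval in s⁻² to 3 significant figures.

ΔT = +1.0 K, ΔS = +1.75 psu (deep − shallow).
Δρ/ρ₀ = −αΔT + βΔS = -1.60 × 10⁻⁴ + 1.26 × 10⁻³ = 1.10 × 10⁻³, so Δρ ≈ 1.126 kg m⁻³.
N² = (g/ρ₀)·Δρ/Δz = g·(Δρ/ρ₀)/Δz = 9.81 × 1.10 × 10⁻³ / 34 = 3.1738 × 10⁻⁴ s⁻² ≈ 3.17 × 10⁻⁴ s⁻².

3.17 × 10⁻⁴ s⁻²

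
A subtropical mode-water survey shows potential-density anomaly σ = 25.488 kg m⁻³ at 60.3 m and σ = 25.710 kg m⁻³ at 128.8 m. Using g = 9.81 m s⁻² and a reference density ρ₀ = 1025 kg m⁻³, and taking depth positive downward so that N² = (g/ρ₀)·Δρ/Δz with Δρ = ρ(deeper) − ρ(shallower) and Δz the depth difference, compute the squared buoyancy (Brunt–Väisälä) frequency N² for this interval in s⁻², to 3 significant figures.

Δρ = 1025.710 − 1025.488 = 0.222 kg m⁻³ over Δz = 128.8 − 60.3 = 68.5 m.
N² = (9.81/1025) × (0.222/68.5) = 3.1018 × 10⁻⁵ s⁻² ≈ 3.10 × 10⁻⁵ s⁻².
N² > 0, so the interval is statically stable.

3.10 × 10⁻⁵ s⁻²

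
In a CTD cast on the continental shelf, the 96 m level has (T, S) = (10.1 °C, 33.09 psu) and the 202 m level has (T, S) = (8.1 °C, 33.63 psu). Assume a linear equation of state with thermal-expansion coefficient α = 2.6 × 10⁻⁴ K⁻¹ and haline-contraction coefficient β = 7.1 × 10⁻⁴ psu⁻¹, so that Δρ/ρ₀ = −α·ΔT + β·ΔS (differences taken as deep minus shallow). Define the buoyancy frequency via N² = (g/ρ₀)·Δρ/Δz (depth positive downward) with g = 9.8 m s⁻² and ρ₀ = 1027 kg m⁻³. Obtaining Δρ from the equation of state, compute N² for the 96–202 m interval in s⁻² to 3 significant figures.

8.35 × 10⁻⁵ s⁻²

ΔT = -2.0 K, ΔS = +0.54 psu (deep − shallow).
Δρ/ρ₀ = −αΔT + βΔS = 5.20 × 10⁻⁴ + 3.834 × 10⁻⁴ = 9.034 × 10⁻⁴, so Δρ ≈ 0.9278 kg m⁻³.
N² = (g/ρ₀)·Δρ/Δz = g·(Δρ/ρ₀)/Δz = 9.8 × 9.034 × 10⁻⁴ / 106 = 8.3522 × 10⁻⁵ s⁻² ≈ 8.35 × 10⁻⁵ s⁻².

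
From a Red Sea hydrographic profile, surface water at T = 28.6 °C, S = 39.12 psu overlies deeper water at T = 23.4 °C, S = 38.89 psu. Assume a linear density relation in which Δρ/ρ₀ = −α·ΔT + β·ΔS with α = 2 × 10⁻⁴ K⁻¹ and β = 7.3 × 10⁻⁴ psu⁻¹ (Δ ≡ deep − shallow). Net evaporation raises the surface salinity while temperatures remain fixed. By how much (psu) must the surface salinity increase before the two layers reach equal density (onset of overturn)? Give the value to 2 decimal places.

Neutral buoyancy requires −α(T_deep − T_surf) + β(S_deep − S_surf′) = 0.
S_surf′ = S_deep − (α/β)·ΔT = 38.89 − (2 × 10⁻⁴/7.3 × 10⁻⁴)·(-5.2) = 40.3147 psu.
Increase required: 40.3147 − 39.12 = 1.1947 psu.

1.19 psu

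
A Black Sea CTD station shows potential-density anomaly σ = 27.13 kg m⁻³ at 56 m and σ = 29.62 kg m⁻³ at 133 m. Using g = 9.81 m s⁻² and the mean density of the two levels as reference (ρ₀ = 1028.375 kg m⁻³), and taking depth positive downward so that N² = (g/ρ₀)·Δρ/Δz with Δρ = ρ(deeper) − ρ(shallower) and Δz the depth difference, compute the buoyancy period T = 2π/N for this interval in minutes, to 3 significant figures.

Δρ = 1029.62 − 1027.13 = 2.49 kg m⁻³ over Δz = 133 − 56 = 77 m.
N² = (9.81/1028.375) × (2.49/77) = 3.0848 × 10⁻⁴ s⁻².
N = √(3.0848 × 10⁻⁴) = 0.017564 rad s⁻¹, so T = 2π/N = 357.73 s = 5.9622 min ≈ 5.96 min.

5.96 min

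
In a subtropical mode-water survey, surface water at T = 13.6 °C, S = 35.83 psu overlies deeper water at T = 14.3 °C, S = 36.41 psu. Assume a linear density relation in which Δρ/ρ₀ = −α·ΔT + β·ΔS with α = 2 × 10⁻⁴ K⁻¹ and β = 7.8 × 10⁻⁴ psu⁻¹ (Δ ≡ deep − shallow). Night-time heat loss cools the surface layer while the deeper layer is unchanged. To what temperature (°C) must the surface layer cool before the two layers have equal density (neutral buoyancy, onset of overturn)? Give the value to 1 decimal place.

12.0 °C

Neutral buoyancy requires Δρ = 0, i.e. −α(T_deep − T_surf′) + β(S_deep − S_surf) = 0.
T_surf′ = T_deep − (β/α)·ΔS = 14.3 − (7.8 × 10⁻⁴/2 × 10⁻⁴)·(+0.58) = 12.038 °C.
Cooling required: 13.6 − (12.038) = 1.562 °C.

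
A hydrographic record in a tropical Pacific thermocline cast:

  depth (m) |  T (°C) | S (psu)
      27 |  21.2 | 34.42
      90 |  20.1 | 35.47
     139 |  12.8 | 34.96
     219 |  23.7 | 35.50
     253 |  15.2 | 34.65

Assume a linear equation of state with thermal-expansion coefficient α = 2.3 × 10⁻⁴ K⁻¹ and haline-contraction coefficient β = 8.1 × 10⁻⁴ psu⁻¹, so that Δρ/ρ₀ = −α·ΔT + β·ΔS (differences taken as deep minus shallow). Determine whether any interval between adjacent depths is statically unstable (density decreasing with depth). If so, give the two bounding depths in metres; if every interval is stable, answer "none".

139–219 m

Evaluate Δρ/ρ₀ = −αΔT + βΔS across each adjacent pair:
  27–90 m: −αΔT+βΔS = −(2.3 × 10⁻⁴)(-1.1)+(8.1 × 10⁻⁴)(+1.05) = 1.1 × 10⁻³ → stable
  90–139 m: −αΔT+βΔS = −(2.3 × 10⁻⁴)(-7.3)+(8.1 × 10⁻⁴)(-0.51) = 1.3 × 10⁻³ → stable
  139–219 m: −αΔT+βΔS = −(2.3 × 10⁻⁴)(+10.9)+(8.1 × 10⁻⁴)(+0.54) = -2.1 × 10⁻³ → UNSTABLE
  219–253 m: −αΔT+βΔS = −(2.3 × 10⁻⁴)(-8.5)+(8.1 × 10⁻⁴)(-0.85) = 1.3 × 10⁻³ → stable
The 139–219 m interval has Δρ < 0: lighter water underlies denser water.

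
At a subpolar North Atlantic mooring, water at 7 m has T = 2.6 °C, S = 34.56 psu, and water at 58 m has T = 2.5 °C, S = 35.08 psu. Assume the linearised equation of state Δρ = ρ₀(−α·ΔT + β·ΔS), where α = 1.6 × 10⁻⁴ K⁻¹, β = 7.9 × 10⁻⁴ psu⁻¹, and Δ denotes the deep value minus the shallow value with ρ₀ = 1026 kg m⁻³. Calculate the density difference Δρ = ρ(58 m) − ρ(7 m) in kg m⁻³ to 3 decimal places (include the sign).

+0.438 kg m⁻³

ΔT = -0.1 K, ΔS = +0.52 psu (deep − shallow).
Δρ/ρ₀ = −(1.6 × 10⁻⁴)(-0.1) + (7.9 × 10⁻⁴)(+0.52) = 4.268 × 10⁻⁴.
Δρ = 1026 × (4.268 × 10⁻⁴) = +0.438 kg m⁻³.
Positive Δρ: denser below, stable.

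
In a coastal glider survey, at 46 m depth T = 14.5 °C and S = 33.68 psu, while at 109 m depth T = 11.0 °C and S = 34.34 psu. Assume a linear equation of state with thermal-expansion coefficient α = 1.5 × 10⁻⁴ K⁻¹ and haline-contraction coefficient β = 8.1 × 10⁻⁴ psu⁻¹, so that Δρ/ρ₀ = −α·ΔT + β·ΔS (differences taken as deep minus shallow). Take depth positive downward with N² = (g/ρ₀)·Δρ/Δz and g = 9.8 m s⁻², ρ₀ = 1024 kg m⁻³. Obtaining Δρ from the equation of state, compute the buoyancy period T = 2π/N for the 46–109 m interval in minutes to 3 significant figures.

ΔT = -3.5 K, ΔS = +0.66 psu (deep − shallow).
Δρ/ρ₀ = −αΔT + βΔS = 5.25 × 10⁻⁴ + 5.346 × 10⁻⁴ = 1.0596 × 10⁻³, so Δρ ≈ 1.085 kg m⁻³.
N² = (g/ρ₀)·Δρ/Δz = g·(Δρ/ρ₀)/Δz = 9.8 × 1.0596 × 10⁻³ / 63 = 1.6483 × 10⁻⁴ s⁻².
N = √(1.6483 × 10⁻⁴) = 0.012839 rad s⁻¹ → T = 2π/N = 489.38 s = 8.1563 min ≈ 8.16 min.

8.16 min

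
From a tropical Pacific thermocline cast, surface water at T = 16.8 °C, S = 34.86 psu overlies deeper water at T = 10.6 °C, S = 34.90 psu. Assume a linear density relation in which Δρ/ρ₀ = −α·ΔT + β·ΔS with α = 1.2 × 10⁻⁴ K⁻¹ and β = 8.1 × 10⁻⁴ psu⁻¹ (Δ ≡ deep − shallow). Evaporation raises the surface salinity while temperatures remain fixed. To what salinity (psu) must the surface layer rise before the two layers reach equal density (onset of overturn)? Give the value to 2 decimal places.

35.82 psu

Neutral buoyancy requires −α(T_deep − T_surf) + β(S_deep − S_surf′) = 0.
S_surf′ = S_deep − (α/β)·ΔT = 34.90 − (1.2 × 10⁻⁴/8.1 × 10⁻⁴)·(-6.2) = 35.8185 psu.
Increase required: 35.8185 − 34.86 = 0.9585 psu.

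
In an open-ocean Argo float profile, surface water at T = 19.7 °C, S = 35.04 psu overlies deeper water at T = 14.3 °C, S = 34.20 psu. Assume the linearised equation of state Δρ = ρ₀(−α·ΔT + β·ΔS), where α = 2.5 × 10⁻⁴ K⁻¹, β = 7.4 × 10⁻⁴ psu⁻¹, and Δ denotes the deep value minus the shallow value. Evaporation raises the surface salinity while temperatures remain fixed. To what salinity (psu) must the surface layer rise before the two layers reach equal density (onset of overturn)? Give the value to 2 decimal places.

Neutral buoyancy requires −α(T_deep − T_surf) + β(S_deep − S_surf′) = 0.
S_surf′ = S_deep − (α/β)·ΔT = 34.20 − (2.5 × 10⁻⁴/7.4 × 10⁻⁴)·(-5.4) = 36.0243 psu.
Increase required: 36.0243 − 35.04 = 0.9843 psu.

36.02 psu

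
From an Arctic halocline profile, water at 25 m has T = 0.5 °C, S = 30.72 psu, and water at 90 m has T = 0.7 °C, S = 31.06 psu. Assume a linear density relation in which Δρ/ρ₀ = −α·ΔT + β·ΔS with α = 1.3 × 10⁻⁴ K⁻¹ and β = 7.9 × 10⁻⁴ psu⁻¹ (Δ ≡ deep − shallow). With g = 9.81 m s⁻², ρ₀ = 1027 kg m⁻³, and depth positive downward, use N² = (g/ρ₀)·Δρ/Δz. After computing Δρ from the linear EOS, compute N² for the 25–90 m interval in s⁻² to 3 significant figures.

ΔT = +0.2 K, ΔS = +0.34 psu (deep − shallow).
Δρ/ρ₀ = −αΔT + βΔS = -2.60 × 10⁻⁵ + 2.686 × 10⁻⁴ = 2.426 × 10⁻⁴, so Δρ ≈ 0.2492 kg m⁻³.
N² = (g/ρ₀)·Δρ/Δz = g·(Δρ/ρ₀)/Δz = 9.81 × 2.426 × 10⁻⁴ / 65 = 3.6614 × 10⁻⁵ s⁻² ≈ 3.66 × 10⁻⁵ s⁻².

3.66 × 10⁻⁵ s⁻²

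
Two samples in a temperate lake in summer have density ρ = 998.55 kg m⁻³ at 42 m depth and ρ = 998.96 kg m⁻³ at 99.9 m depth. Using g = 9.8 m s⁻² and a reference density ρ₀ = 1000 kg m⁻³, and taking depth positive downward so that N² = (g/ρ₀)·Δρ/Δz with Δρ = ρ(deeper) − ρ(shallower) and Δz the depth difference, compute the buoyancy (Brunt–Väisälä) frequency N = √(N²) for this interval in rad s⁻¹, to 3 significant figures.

8.33 × 10⁻³ rad s⁻¹

Δρ = 998.96 − 998.55 = 0.41 kg m⁻³ over Δz = 99.9 − 42 = 57.9 m.
N² = (9.8/1000) × (0.41/57.9) = 6.9396 × 10⁻⁵ s⁻².
N = √(6.9396 × 10⁻⁵) = 8.3304 × 10⁻³ rad s⁻¹ ≈ 8.33 × 10⁻³ rad s⁻¹.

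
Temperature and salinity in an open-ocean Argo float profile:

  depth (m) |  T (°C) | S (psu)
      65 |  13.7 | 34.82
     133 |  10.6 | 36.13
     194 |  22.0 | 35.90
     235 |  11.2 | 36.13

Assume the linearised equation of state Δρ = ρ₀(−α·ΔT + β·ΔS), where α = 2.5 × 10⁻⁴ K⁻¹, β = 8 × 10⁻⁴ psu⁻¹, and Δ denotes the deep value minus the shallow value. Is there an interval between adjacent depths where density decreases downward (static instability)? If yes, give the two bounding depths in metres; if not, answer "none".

Evaluate Δρ/ρ₀ = −αΔT + βΔS across each adjacent pair:
  65–133 m: −αΔT+βΔS = −(2.5 × 10⁻⁴)(-3.1)+(8 × 10⁻⁴)(+1.31) = 1.8 × 10⁻³ → stable
  133–194 m: −αΔT+βΔS = −(2.5 × 10⁻⁴)(+11.4)+(8 × 10⁻⁴)(-0.23) = -3.0 × 10⁻³ → UNSTABLE
  194–235 m: −αΔT+βΔS = −(2.5 × 10⁻⁴)(-10.8)+(8 × 10⁻⁴)(+0.23) = 2.9 × 10⁻³ → stable
The 133–194 m interval has Δρ < 0: lighter water underlies denser water.

133–194 m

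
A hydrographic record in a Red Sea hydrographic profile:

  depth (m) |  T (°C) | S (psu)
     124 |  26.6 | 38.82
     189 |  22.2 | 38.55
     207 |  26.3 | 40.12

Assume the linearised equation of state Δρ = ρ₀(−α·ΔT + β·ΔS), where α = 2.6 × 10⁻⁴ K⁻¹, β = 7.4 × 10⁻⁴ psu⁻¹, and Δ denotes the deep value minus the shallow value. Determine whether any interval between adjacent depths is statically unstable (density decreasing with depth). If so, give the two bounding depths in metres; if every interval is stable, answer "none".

none

Evaluate Δρ/ρ₀ = −αΔT + βΔS across each adjacent pair:
  124–189 m: −αΔT+βΔS = −(2.6 × 10⁻⁴)(-4.4)+(7.4 × 10⁻⁴)(-0.27) = 9.4 × 10⁻⁴ → stable
  189–207 m: −αΔT+βΔS = −(2.6 × 10⁻⁴)(+4.1)+(7.4 × 10⁻⁴)(+1.57) = 9.6 × 10⁻⁵ → stable
Every interval has Δρ > 0: the column is stably stratified throughout.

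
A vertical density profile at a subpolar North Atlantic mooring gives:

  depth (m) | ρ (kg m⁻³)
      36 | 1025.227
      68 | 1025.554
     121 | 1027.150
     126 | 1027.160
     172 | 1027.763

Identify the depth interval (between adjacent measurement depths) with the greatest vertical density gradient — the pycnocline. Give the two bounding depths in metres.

68–121 m

Compute the density gradient over each adjacent pair:
  36–68 m: Δρ/Δz = 0.327/32 = 0.010 kg m⁻⁴
  68–121 m: Δρ/Δz = 1.596/53 = 0.030 kg m⁻⁴
  121–126 m: Δρ/Δz = 0.010/5 = 2.0 × 10⁻³ kg m⁻⁴
  126–172 m: Δρ/Δz = 0.603/46 = 0.013 kg m⁻⁴
The largest gradient is in the 68–121 m interval — the pycnocline.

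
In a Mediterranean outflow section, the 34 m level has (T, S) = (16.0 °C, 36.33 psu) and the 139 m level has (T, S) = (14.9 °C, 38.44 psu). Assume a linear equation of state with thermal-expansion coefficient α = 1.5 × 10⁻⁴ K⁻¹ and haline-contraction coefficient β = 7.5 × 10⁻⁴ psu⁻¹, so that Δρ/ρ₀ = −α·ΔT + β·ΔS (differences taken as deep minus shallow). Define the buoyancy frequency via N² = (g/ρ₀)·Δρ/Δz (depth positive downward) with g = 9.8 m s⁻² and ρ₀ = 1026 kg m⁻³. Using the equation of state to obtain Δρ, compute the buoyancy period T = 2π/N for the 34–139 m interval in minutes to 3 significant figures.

8.20 min

ΔT = -1.1 K, ΔS = +2.11 psu (deep − shallow).
Δρ/ρ₀ = −αΔT + βΔS = 1.65 × 10⁻⁴ + 1.5825 × 10⁻³ = 1.7475 × 10⁻³, so Δρ ≈ 1.793 kg m⁻³.
N² = (g/ρ₀)·Δρ/Δz = g·(Δρ/ρ₀)/Δz = 9.8 × 1.7475 × 10⁻³ / 105 = 1.6310 × 10⁻⁴ s⁻².
N = √(1.6310 × 10⁻⁴) = 0.012771 rad s⁻¹ → T = 2π/N = 491.99 s = 8.1998 min ≈ 8.20 min.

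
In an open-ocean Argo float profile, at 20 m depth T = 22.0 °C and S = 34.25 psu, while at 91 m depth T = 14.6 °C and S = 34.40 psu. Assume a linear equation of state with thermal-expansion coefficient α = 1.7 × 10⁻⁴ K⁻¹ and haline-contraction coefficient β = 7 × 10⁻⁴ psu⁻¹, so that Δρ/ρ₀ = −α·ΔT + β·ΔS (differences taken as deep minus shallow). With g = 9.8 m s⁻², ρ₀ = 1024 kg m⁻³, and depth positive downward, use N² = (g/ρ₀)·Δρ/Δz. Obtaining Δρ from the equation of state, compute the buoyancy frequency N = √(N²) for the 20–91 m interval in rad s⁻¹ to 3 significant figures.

0.0137 rad s⁻¹

ΔT = -7.4 K, ΔS = +0.15 psu (deep − shallow).
Δρ/ρ₀ = −αΔT + βΔS = 1.258 × 10⁻³ + 1.05 × 10⁻⁴ = 1.363 × 10⁻³, so Δρ ≈ 1.396 kg m⁻³.
N² = (g/ρ₀)·Δρ/Δz = g·(Δρ/ρ₀)/Δz = 9.8 × 1.363 × 10⁻³ / 71 = 1.8813 × 10⁻⁴ s⁻².
N = √(1.8813 × 10⁻⁴) = 0.013716 rad s⁻¹ ≈ 0.0137 rad s⁻¹.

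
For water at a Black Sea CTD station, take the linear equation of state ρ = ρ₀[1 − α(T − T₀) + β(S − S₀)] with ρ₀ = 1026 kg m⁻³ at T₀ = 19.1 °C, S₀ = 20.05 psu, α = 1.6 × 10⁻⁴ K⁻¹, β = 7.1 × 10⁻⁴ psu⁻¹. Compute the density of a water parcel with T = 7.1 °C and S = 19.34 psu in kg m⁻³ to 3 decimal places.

1027.453 kg m⁻³

T − T₀ = -12.0 K, S − S₀ = -0.71 psu.
Bracket = 1 − α·(-12.0) + β·(-0.71) = 1 + (1.4159 × 10⁻³) = 1.0014159.
ρ = 1026 × 1.0014159 = 1027.453 kg m⁻³.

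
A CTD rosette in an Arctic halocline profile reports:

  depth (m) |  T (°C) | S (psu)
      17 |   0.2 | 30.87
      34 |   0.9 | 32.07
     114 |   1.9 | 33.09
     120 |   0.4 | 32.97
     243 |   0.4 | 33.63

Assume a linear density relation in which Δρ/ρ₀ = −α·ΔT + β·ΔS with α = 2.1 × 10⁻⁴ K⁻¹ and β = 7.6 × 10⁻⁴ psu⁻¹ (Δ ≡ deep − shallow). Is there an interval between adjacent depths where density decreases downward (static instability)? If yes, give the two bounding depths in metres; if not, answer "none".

Evaluate Δρ/ρ₀ = −αΔT + βΔS across each adjacent pair:
  17–34 m: −αΔT+βΔS = −(2.1 × 10⁻⁴)(+0.7)+(7.6 × 10⁻⁴)(+1.20) = 7.7 × 10⁻⁴ → stable
  34–114 m: −αΔT+βΔS = −(2.1 × 10⁻⁴)(+1.0)+(7.6 × 10⁻⁴)(+1.02) = 5.7 × 10⁻⁴ → stable
  114–120 m: −αΔT+βΔS = −(2.1 × 10⁻⁴)(-1.5)+(7.6 × 10⁻⁴)(-0.12) = 2.2 × 10⁻⁴ → stable
  120–243 m: −αΔT+βΔS = −(2.1 × 10⁻⁴)(+0.0)+(7.6 × 10⁻⁴)(+0.66) = 5.0 × 10⁻⁴ → stable
Every interval has Δρ > 0: the column is stably stratified throughout.

none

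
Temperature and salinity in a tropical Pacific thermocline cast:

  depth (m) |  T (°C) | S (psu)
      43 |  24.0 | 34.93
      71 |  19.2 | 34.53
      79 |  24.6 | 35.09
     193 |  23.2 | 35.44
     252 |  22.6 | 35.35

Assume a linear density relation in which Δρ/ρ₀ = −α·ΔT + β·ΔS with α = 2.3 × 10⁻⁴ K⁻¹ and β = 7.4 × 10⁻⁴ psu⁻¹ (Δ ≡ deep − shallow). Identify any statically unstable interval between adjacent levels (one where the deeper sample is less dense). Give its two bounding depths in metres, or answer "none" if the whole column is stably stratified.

71–79 m

Evaluate Δρ/ρ₀ = −αΔT + βΔS across each adjacent pair:
  43–71 m: −αΔT+βΔS = −(2.3 × 10⁻⁴)(-4.8)+(7.4 × 10⁻⁴)(-0.40) = 8.1 × 10⁻⁴ → stable
  71–79 m: −αΔT+βΔS = −(2.3 × 10⁻⁴)(+5.4)+(7.4 × 10⁻⁴)(+0.56) = -8.3 × 10⁻⁴ → UNSTABLE
  79–193 m: −αΔT+βΔS = −(2.3 × 10⁻⁴)(-1.4)+(7.4 × 10⁻⁴)(+0.35) = 5.8 × 10⁻⁴ → stable
  193–252 m: −αΔT+βΔS = −(2.3 × 10⁻⁴)(-0.6)+(7.4 × 10⁻⁴)(-0.09) = 7.1 × 10⁻⁵ → stable
The 71–79 m interval has Δρ < 0: lighter water underlies denser water.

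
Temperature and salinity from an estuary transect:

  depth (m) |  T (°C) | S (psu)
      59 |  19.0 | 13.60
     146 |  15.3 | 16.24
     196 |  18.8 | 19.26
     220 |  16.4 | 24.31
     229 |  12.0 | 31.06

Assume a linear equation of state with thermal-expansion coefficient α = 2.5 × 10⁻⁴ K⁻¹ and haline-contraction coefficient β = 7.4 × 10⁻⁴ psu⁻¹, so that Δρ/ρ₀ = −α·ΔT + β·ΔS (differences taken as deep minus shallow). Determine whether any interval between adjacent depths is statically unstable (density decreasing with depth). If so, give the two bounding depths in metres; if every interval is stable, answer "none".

none

Evaluate Δρ/ρ₀ = −αΔT + βΔS across each adjacent pair:
  59–146 m: −αΔT+βΔS = −(2.5 × 10⁻⁴)(-3.7)+(7.4 × 10⁻⁴)(+2.64) = 2.9 × 10⁻³ → stable
  146–196 m: −αΔT+βΔS = −(2.5 × 10⁻⁴)(+3.5)+(7.4 × 10⁻⁴)(+3.02) = 1.4 × 10⁻³ → stable
  196–220 m: −αΔT+βΔS = −(2.5 × 10⁻⁴)(-2.4)+(7.4 × 10⁻⁴)(+5.05) = 4.3 × 10⁻³ → stable
  220–229 m: −αΔT+βΔS = −(2.5 × 10⁻⁴)(-4.4)+(7.4 × 10⁻⁴)(+6.75) = 6.1 × 10⁻³ → stable
Every interval has Δρ > 0: the column is stably stratified throughout.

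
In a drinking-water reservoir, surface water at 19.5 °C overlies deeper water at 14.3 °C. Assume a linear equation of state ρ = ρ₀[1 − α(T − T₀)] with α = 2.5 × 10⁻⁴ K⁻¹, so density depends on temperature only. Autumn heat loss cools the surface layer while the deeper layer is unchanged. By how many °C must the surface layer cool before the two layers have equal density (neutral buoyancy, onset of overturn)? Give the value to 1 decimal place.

5.2 °C

With temperature the only control, equal density requires T_surf′ = T_deep.
T_surf′ = 14.3 °C.
Cooling required: 19.5 − 14.3 = 5.2 °C.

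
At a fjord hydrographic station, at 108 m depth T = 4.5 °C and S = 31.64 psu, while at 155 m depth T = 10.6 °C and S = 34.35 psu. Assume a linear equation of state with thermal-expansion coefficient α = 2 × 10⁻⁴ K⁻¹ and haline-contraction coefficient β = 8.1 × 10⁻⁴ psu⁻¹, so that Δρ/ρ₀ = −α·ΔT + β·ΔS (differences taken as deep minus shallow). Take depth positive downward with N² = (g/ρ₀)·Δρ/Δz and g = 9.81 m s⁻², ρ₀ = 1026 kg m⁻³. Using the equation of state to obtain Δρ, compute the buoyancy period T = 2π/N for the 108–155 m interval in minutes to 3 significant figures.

ΔT = +6.1 K, ΔS = +2.71 psu (deep − shallow).
Δρ/ρ₀ = −αΔT + βΔS = -1.22 × 10⁻³ + 2.1951 × 10⁻³ = 9.751 × 10⁻⁴, so Δρ ≈ 1.000 kg m⁻³.
N² = (g/ρ₀)·Δρ/Δz = g·(Δρ/ρ₀)/Δz = 9.81 × 9.751 × 10⁻⁴ / 47 = 2.0353 × 10⁻⁴ s⁻².
N = √(2.0353 × 10⁻⁴) = 0.014266 rad s⁻¹ → T = 2π/N = 440.43 s = 7.3405 min ≈ 7.34 min.

7.34 min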